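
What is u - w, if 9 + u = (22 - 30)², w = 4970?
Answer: -4915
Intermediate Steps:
u = 55 (u = -9 + (22 - 30)² = -9 + (-8)² = -9 + 64 = 55)
u - w = 55 - 1*4970 = 55 - 4970 = -4915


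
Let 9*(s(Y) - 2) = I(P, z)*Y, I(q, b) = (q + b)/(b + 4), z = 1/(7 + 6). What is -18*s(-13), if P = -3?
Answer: -2896/53 ≈ -54.641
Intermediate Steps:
z = 1/13 ≈ 0.076923
I(q, b) = (b + q)/(4 + b)
s(Y) = 2 - 38*Y/477 (s(Y) = 2 + (((1/13 - 3)/(4 + 1/13))*Y)/9 = 2 + ((-38/13/(53/13))*Y)/9 = 2 + (((13/53)*(-38/13))*Y)/9 = 2 + (-38*Y/53)/9 = 2 - 38*Y/477)
-18*s(-13) = -18*(2 - 38/477*(-13)) = -18*(2 + 494/477) = -18*1448/477 = -2896/53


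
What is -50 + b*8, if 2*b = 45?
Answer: 130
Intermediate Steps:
b = 45/2 (b = (½)*45 = 45/2 ≈ 22.500)
-50 + b*8 = -50 + (45/2)*8 = -50 + 180 = 130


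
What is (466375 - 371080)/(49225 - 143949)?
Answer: -95295/94724 ≈ -1.0060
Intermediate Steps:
(466375 - 371080)/(49225 - 143949) = 95295/(-94724) = 95295*(-1/94724) = -95295/94724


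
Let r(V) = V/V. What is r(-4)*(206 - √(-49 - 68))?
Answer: 206 - 3*I*√13 ≈ 206.0 - 10.817*I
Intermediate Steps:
r(V) = 1
r(-4)*(206 - √(-49 - 68)) = 1*(206 - √(-49 - 68)) = 1*(206 - √(-117)) = 1*(206 - 3*I*√13) = 206 - 3*I*√13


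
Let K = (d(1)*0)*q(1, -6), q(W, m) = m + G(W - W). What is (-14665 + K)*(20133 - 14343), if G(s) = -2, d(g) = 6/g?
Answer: -84910350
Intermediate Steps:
q(W, m) = -2 + m (q(W, m) = m - 2 = -2 + m)
K = 0 (K = ((6/1)*0)*(-2 - 6) = ((6*1)*0)*(-8) = (6*0)*(-8) = 0*(-8) = 0)
(-14665 + K)*(20133 - 14343) = (-14665 + 0)*(20133 - 14343) = -14665*5790 = -84910350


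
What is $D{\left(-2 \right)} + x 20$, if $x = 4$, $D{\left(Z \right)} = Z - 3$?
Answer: $75$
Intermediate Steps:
$D{\left(Z \right)} = -3 + Z$
$D{\left(-2 \right)} + x 20 = \left(-3 - 2\right) + 4 \cdot 20 = -5 + 80 = 75$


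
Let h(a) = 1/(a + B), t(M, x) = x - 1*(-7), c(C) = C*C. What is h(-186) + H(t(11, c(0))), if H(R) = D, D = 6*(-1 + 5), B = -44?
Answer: 5519/230 ≈ 23.996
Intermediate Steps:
D = 24 (D = 6*4 = 24)
c(C) = C²
t(M, x) = 7 + x (t(M, x) = x + 7 = 7 + x)
h(a) = 1/(-44 + a) (h(a) = 1/(a - 44) = 1/(-44 + a))
H(R) = 24
h(-186) + H(t(11, c(0))) = 1/(-44 - 186) + 24 = 1/(-230) + 24 = -1/230 + 24 = 5519/230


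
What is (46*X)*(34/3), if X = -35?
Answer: -54740/3 ≈ -18247.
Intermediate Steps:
(46*X)*(34/3) = (46*(-35))*(34/3) = -54740/3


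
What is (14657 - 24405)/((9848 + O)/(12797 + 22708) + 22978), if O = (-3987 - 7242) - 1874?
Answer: -23073516/54388709 ≈ -0.42423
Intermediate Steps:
O = -13103 (O = -11229 - 1874 = -13103)
(14657 - 24405)/((9848 + O)/(12797 + 22708) + 22978) = (14657 - 24405)/((9848 - 13103)/(12797 + 22708) + 22978) = -9748/(-3255/35505 + 22978) = -9748/(-3255*1/35505 + 22978) = -9748/(-217/2367 + 22978) = -9748/54388709/2367 = -9748*2367/54388709 = -23073516/54388709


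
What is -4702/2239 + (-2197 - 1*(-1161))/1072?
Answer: -1840037/600052 ≈ -3.0665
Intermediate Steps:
-4702/2239 + (-2197 - 1*(-1161))/1072 = -4702*1/2239 + (-2197 + 1161)*(1/1072) = -4702/2239 - 1036*1/1072 = -4702/2239 - 259/268 = -1840037/600052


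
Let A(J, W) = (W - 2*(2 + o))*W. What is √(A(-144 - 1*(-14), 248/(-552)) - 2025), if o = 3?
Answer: I*√9618674/69 ≈ 44.948*I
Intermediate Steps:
A(J, W) = W*(-10 + W) (A(J, W) = (W - 2*(2 + 3))*W = (W - 2*5)*W = (W - 10)*W = (-10 + W)*W = W*(-10 + W))
√(A(-144 - 1*(-14), 248/(-552)) - 2025) = √((248/(-552))*(-10 + 248/(-552)) - 2025) = √((248*(-1/552))*(-10 + 248*(-1/552)) - 2025) = √(-31*(-10 - 31/69)/69 - 2025) = √(-31/69*(-721/69) - 2025) = √(22351/4761 - 2025) = √(-9618674/4761) = I*√9618674/69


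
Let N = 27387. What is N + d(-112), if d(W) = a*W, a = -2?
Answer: 27611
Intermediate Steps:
d(W) = -2*W
N + d(-112) = 27387 - 2*(-112) = 27387 + 224 = 27611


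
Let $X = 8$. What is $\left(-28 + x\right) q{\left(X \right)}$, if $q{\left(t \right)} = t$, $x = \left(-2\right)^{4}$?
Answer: $-96$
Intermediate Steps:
$x = 16$
$\left(-28 + x\right) q{\left(X \right)} = \left(-28 + 16\right) 8 = \left(-12\right) 8 = -96$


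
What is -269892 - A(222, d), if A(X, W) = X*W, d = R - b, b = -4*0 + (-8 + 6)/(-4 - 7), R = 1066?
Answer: -5571540/11 ≈ -5.0650e+5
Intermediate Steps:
b = 2/11 (b = 0 - 2/(-11) = 0 - 2*(-1/11) = 0 + 2/11 = 2/11 ≈ 0.18182)
d = 11724/11 (d = 1066 - 1*2/11 = 1066 - 2/11 = 11724/11 ≈ 1065.8)
A(X, W) = W*X
-269892 - A(222, d) = -269892 - 11724*222/11 = -269892 - 1*2602728/11 = -269892 - 2602728/11 = -5571540/11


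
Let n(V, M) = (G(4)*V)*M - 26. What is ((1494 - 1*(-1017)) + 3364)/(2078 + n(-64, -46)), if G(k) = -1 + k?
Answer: 5875/10884 ≈ 0.53978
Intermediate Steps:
n(V, M) = -26 + 3*M*V (n(V, M) = ((-1 + 4)*V)*M - 26 = (3*V)*M - 26 = 3*M*V - 26 = -26 + 3*M*V)
((1494 - 1*(-1017)) + 3364)/(2078 + n(-64, -46)) = ((1494 - 1*(-1017)) + 3364)/(2078 + (-26 + 3*(-46)*(-64))) = ((1494 + 1017) + 3364)/(2078 + (-26 + 8832)) = (2511 + 3364)/(2078 + 8806) = 5875/10884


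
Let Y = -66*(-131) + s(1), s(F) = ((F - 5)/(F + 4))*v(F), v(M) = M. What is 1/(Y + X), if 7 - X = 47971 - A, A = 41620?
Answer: 5/11506 ≈ 0.00043456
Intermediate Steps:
s(F) = F*(-5 + F)/(4 + F) (s(F) = ((F - 5)/(F + 4))*F = ((-5 + F)/(4 + F))*F = F*(-5 + F)/(4 + F))
Y = 43226/5 (Y = -66*(-131) + 1*(-5 + 1)/(4 + 1) = 8646 + 1*(-4)/5 = 8646 + 1*(⅕)*(-4) = 8646 - ⅘ = 43226/5 ≈ 8645.2)
X = -6344 (X = 7 - (47971 - 1*41620) = 7 - (47971 - 41620) = 7 - 1*6351 = 7 - 6351 = -6344)
1/(Y + X) = 1/(43226/5 - 6344) = 1/(11506/5) = 5/11506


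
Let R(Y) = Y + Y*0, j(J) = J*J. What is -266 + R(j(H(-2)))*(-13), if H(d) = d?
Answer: -318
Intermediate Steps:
j(J) = J**2
R(Y) = Y (R(Y) = Y + 0 = Y)
-266 + R(j(H(-2)))*(-13) = -266 + (-2)**2*(-13) = -266 + 4*(-13) = -266 - 52 = -318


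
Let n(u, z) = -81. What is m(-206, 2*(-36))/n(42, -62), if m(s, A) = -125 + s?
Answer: 331/81 ≈ 4.0864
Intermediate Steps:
m(-206, 2*(-36))/n(42, -62) = (-125 - 206)/(-81) = -331*(-1/81) = 331/81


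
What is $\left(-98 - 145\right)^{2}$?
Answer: $59049$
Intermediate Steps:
$\left(-98 - 145\right)^{2} = \left(-243\right)^{2} = 59049$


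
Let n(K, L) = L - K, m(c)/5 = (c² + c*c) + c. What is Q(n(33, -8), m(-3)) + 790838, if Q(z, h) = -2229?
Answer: 788609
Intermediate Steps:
m(c) = 5*c + 10*c² (m(c) = 5*((c² + c*c) + c) = 5*((c² + c²) + c) = 5*(2*c² + c) = 5*(c + 2*c²) = 5*c + 10*c²)
Q(n(33, -8), m(-3)) + 790838 = -2229 + 790838 = 788609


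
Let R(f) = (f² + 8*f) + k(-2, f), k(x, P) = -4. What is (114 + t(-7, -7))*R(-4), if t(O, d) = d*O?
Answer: -3260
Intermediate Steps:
t(O, d) = O*d
R(f) = -4 + f² + 8*f (R(f) = (f² + 8*f) - 4 = -4 + f² + 8*f)
(114 + t(-7, -7))*R(-4) = (114 - 7*(-7))*(-4 + (-4)² + 8*(-4)) = (114 + 49)*(-4 + 16 - 32) = 163*(-20) = -3260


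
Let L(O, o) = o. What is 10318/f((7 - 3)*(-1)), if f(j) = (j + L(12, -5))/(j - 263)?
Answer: 918302/3 ≈ 3.0610e+5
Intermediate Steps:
f(j) = (-5 + j)/(-263 + j) (f(j) = (j - 5)/(j - 263) = (-5 + j)/(-263 + j))
10318/f((7 - 3)*(-1)) = 10318/(((-5 + (7 - 3)*(-1))/(-263 + (7 - 3)*(-1)))) = 10318/(((-5 + 4*(-1))/(-263 + 4*(-1)))) = 10318/(((-5 - 4)/(-263 - 4))) = 10318/((-9/(-267))) = 10318/((-1/267*(-9))) = 10318/(3/89) = 10318*(89/3) = 918302/3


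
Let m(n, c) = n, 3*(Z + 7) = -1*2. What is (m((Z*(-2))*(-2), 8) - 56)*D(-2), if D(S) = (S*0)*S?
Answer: 0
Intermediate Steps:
Z = -23/3 (Z = -7 + (-1*2)/3 = -7 + (⅓)*(-2) = -7 - ⅔ = -23/3 ≈ -7.6667)
D(S) = 0 (D(S) = 0*S = 0)
(m((Z*(-2))*(-2), 8) - 56)*D(-2) = (-23/3*(-2)*(-2) - 56)*0 = ((46/3)*(-2) - 56)*0 = (-92/3 - 56)*0 = -260/3*0 = 0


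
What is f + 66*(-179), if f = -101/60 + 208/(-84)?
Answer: -4963627/420 ≈ -11818.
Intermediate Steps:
f = -1747/420 (f = -101*1/60 + 208*(-1/84) = -101/60 - 52/21 = -1747/420 ≈ -4.1595)
f + 66*(-179) = -1747/420 + 66*(-179) = -1747/420 - 11814 = -4963627/420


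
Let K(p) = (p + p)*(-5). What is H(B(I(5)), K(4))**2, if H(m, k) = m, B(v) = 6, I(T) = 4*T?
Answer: 36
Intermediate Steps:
K(p) = -10*p (K(p) = (2*p)*(-5) = -10*p)
H(B(I(5)), K(4))**2 = 6**2 = 36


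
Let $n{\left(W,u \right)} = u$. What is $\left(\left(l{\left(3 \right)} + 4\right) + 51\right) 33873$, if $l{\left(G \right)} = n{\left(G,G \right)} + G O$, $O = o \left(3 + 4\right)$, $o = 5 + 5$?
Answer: $9077964$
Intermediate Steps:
$o = 10$
$O = 70$ ($O = 10 \left(3 + 4\right) = 10 \cdot 7 = 70$)
$l{\left(G \right)} = 71 G$ ($l{\left(G \right)} = G + G 70 = G + 70 G = 71 G$)
$\left(\left(l{\left(3 \right)} + 4\right) + 51\right) 33873 = \left(\left(71 \cdot 3 + 4\right) + 51\right) 33873 = \left(\left(213 + 4\right) + 51\right) 33873 = \left(217 + 51\right) 33873 = 268 \cdot 33873 = 9077964$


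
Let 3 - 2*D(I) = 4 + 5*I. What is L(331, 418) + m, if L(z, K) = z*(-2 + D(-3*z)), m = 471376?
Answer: 1292256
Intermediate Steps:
D(I) = -½ - 5*I/2 (D(I) = 3/2 - (4 + 5*I)/2 = 3/2 + (-2 - 5*I/2) = -½ - 5*I/2)
L(z, K) = z*(-5/2 + 15*z/2) (L(z, K) = z*(-2 + (-½ - (-15)*z/2)) = z*(-2 + (-½ + 15*z/2)) = z*(-5/2 + 15*z/2))
L(331, 418) + m = (5/2)*331*(-1 + 3*331) + 471376 = (5/2)*331*(-1 + 993) + 471376 = (5/2)*331*992 + 471376 = 820880 + 471376 = 1292256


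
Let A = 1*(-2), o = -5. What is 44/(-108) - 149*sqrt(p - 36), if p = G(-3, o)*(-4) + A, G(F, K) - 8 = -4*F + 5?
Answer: -11/27 - 149*I*sqrt(138) ≈ -0.40741 - 1750.4*I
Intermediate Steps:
G(F, K) = 13 - 4*F (G(F, K) = 8 + (-4*F + 5) = 8 + (5 - 4*F) = 13 - 4*F)
A = -2
p = -102 (p = (13 - 4*(-3))*(-4) - 2 = (13 + 12)*(-4) - 2 = 25*(-4) - 2 = -100 - 2 = -102)
44/(-108) - 149*sqrt(p - 36) = 44/(-108) - 149*sqrt(-102 - 36) = 44*(-1/108) - 149*I*sqrt(138) = -11/27 - 149*I*sqrt(138)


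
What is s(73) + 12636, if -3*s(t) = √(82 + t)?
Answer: 12636 - √155/3 ≈ 12632.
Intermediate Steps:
s(t) = -√(82 + t)/3
s(73) + 12636 = -√(82 + 73)/3 + 12636 = -√155/3 + 12636 = 12636 - √155/3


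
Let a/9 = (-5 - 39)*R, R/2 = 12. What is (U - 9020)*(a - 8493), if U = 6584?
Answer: 43840692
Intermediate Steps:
R = 24 (R = 2*12 = 24)
a = -9504 (a = 9*((-5 - 39)*24) = 9*(-44*24) = 9*(-1056) = -9504)
(U - 9020)*(a - 8493) = (6584 - 9020)*(-9504 - 8493) = -2436*(-17997) = 43840692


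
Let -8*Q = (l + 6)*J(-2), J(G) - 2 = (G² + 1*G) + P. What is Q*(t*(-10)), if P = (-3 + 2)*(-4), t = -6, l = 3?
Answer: -540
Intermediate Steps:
P = 4 (P = -1*(-4) = 4)
J(G) = 6 + G + G² (J(G) = 2 + ((G² + 1*G) + 4) = 2 + ((G² + G) + 4) = 2 + ((G + G²) + 4) = 2 + (4 + G + G²) = 6 + G + G²)
Q = -9 (Q = -(3 + 6)*(6 - 2 + (-2)²)/8 = -9*(6 - 2 + 4)/8 = -9*8/8 = -⅛*72 = -9)
Q*(t*(-10)) = -(-54)*(-10) = -9*60 = -540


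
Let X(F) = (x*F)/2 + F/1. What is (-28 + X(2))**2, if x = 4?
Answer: 484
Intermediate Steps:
X(F) = 3*F (X(F) = (4*F)/2 + F/1 = (4*F)*(1/2) + F*1 = 2*F + F = 3*F)
(-28 + X(2))**2 = (-28 + 3*2)**2 = (-28 + 6)**2 = (-22)**2 = 484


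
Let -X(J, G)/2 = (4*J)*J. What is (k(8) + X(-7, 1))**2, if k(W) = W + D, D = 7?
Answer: 142129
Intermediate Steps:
k(W) = 7 + W (k(W) = W + 7 = 7 + W)
X(J, G) = -8*J**2 (X(J, G) = -2*4*J*J = -8*J**2)
(k(8) + X(-7, 1))**2 = ((7 + 8) - 8*(-7)**2)**2 = (15 - 8*49)**2 = (15 - 392)**2 = (-377)**2 = 142129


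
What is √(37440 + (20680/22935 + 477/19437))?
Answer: √273296867373149961/2701743 ≈ 193.50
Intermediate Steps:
√(37440 + (20680/22935 + 477/19437)) = √(37440 + (20680*(1/22935) + 477*(1/19437))) = √(37440 + (376/417 + 159/6479)) = √(37440 + 2502407/2701743) = √(101155760327/2701743) = √273296867373149961/2701743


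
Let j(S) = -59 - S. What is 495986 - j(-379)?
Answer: 495666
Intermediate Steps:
495986 - j(-379) = 495986 - (-59 - 1*(-379)) = 495986 - (-59 + 379) = 495986 - 1*320 = 495986 - 320 = 495666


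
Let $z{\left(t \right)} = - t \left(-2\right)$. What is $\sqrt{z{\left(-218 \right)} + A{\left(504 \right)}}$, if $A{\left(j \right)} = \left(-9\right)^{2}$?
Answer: $i \sqrt{355} \approx 18.841 i$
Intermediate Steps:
$A{\left(j \right)} = 81$
$z{\left(t \right)} = 2 t$
$\sqrt{z{\left(-218 \right)} + A{\left(504 \right)}} = \sqrt{2 \left(-218\right) + 81} = \sqrt{-436 + 81} = \sqrt{-355} = i \sqrt{355}$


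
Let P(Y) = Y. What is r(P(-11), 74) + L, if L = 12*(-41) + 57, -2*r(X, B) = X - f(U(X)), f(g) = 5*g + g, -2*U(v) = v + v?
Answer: -793/2 ≈ -396.50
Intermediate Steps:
U(v) = -v (U(v) = -(v + v)/2 = -v)
f(g) = 6*g
r(X, B) = -7*X/2 (r(X, B) = -(X - 6*(-X))/2 = -(X - (-6)*X)/2 = -(X + 6*X)/2 = -7*X/2)
L = -435 (L = -492 + 57 = -435)
r(P(-11), 74) + L = -7/2*(-11) - 435 = 77/2 - 435 = -793/2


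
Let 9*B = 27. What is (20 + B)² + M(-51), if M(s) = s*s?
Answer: 3130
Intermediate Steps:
B = 3 (B = (⅑)*27 = 3)
M(s) = s²
(20 + B)² + M(-51) = (20 + 3)² + (-51)² = 23² + 2601 = 529 + 2601 = 3130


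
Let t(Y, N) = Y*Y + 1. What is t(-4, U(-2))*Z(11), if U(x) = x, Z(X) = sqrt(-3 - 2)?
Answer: 17*I*sqrt(5) ≈ 38.013*I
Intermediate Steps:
Z(X) = I*sqrt(5) (Z(X) = sqrt(-5) = I*sqrt(5))
t(Y, N) = 1 + Y**2 (t(Y, N) = Y**2 + 1 = 1 + Y**2)
t(-4, U(-2))*Z(11) = (1 + (-4)**2)*(I*sqrt(5)) = (1 + 16)*(I*sqrt(5)) = 17*(I*sqrt(5)) = 17*I*sqrt(5)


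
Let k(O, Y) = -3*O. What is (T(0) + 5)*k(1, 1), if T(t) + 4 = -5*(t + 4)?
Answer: 57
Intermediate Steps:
T(t) = -24 - 5*t (T(t) = -4 - 5*(t + 4) = -4 - 5*(4 + t) = -4 + (-20 - 5*t) = -24 - 5*t)
(T(0) + 5)*k(1, 1) = ((-24 - 5*0) + 5)*(-3*1) = ((-24 + 0) + 5)*(-3) = (-24 + 5)*(-3) = -19*(-3) = 57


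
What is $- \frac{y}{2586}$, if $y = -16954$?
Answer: $\frac{8477}{1293} \approx 6.5561$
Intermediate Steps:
$- \frac{y}{2586} = - \frac{-16954}{2586} = \left(-1\right) \left(- \frac{8477}{1293}\right) = \frac{8477}{1293}$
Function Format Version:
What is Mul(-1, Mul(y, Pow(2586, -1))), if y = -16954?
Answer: Rational(8477, 1293) ≈ 6.5561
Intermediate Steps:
Mul(-1, Mul(y, Pow(2586, -1))) = Mul(-1, Mul(-16954, Pow(2586, -1))) = Mul(-1, Mul(-16954, Rational(1, 2586))) = Mul(-1, Rational(-8477, 1293)) = Rational(8477, 1293)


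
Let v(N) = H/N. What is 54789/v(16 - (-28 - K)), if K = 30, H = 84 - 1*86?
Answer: -2027193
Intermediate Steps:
H = -2 (H = 84 - 86 = -2)
v(N) = -2/N
54789/v(16 - (-28 - K)) = 54789/((-2/(16 - (-28 - 1*30)))) = 54789/((-2/(16 - (-28 - 30)))) = 54789/((-2/(16 - 1*(-58)))) = 54789/((-2/(16 + 58))) = 54789/((-2/74)) = 54789/((-2*1/74)) = 54789/(-1/37) = 54789*(-37) = -2027193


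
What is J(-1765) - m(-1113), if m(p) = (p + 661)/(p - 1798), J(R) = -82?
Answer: -239154/2911 ≈ -82.155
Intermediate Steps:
m(p) = (661 + p)/(-1798 + p)
J(-1765) - m(-1113) = -82 - (661 - 1113)/(-1798 - 1113) = -82 - (-452)/(-2911) = -82 - (-1)*(-452)/2911 = -82 - 1*452/2911 = -82 - 452/2911 = -239154/2911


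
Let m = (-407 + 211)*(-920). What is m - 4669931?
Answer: -4489611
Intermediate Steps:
m = 180320 (m = -196*(-920) = 180320)
m - 4669931 = 180320 - 4669931 = -4489611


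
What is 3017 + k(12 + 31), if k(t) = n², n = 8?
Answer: 3081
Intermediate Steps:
k(t) = 64 (k(t) = 8² = 64)
3017 + k(12 + 31) = 3017 + 64 = 3081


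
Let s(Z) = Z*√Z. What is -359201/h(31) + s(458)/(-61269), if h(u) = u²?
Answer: -359201/961 - 458*√458/61269 ≈ -373.94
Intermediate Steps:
s(Z) = Z^(3/2)
-359201/h(31) + s(458)/(-61269) = -359201/(31²) + 458^(3/2)/(-61269) = -359201/961 + (458*√458)*(-1/61269) = -359201*1/961 - 458*√458/61269 = -359201/961 - 458*√458/61269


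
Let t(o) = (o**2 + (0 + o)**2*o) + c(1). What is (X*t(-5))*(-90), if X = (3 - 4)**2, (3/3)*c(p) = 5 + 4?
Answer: 8190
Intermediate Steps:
c(p) = 9 (c(p) = 5 + 4 = 9)
X = 1 (X = (-1)**2 = 1)
t(o) = 9 + o**2 + o**3 (t(o) = (o**2 + (0 + o)**2*o) + 9 = (o**2 + o**2*o) + 9 = (o**2 + o**3) + 9 = 9 + o**2 + o**3)
(X*t(-5))*(-90) = (1*(9 + (-5)**2 + (-5)**3))*(-90) = (1*(9 + 25 - 125))*(-90) = (1*(-91))*(-90) = -91*(-90) = 8190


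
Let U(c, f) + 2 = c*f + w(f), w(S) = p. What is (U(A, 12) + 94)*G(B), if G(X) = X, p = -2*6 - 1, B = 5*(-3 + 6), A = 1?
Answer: 1365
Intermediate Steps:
B = 15 (B = 5*3 = 15)
p = -13 (p = -12 - 1 = -13)
w(S) = -13
U(c, f) = -15 + c*f (U(c, f) = -2 + (c*f - 13) = -2 + (-13 + c*f) = -15 + c*f)
(U(A, 12) + 94)*G(B) = ((-15 + 1*12) + 94)*15 = ((-15 + 12) + 94)*15 = (-3 + 94)*15 = 91*15 = 1365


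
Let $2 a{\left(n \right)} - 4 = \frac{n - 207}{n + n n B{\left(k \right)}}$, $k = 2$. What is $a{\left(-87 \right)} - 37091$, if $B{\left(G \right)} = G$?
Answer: $- \frac{186075562}{5017} \approx -37089.0$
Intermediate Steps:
$a{\left(n \right)} = 2 + \frac{-207 + n}{2 \left(n + 2 n^{2}\right)}$ ($a{\left(n \right)} = 2 + \frac{\left(n - 207\right) \frac{1}{n + n n 2}}{2} = 2 + \frac{\left(-207 + n\right) \frac{1}{n + n^{2} \cdot 2}}{2} = 2 + \frac{\left(-207 + n\right) \frac{1}{n + 2 n^{2}}}{2} = 2 + \frac{\frac{1}{n + 2 n^{2}} \left(-207 + n\right)}{2} = 2 + \frac{-207 + n}{2 \left(n + 2 n^{2}\right)}$)
$a{\left(-87 \right)} - 37091 = \frac{-207 + 5 \left(-87\right) + 8 \left(-87\right)^{2}}{2 \left(-87\right) \left(1 + 2 \left(-87\right)\right)} - 37091 = \frac{1}{2} \left(- \frac{1}{87}\right) \frac{1}{1 - 174} \left(-207 - 435 + 8 \cdot 7569\right) - 37091 = \frac{1}{2} \left(- \frac{1}{87}\right) \frac{1}{-173} \left(-207 - 435 + 60552\right) - 37091 = \frac{1}{2} \left(- \frac{1}{87}\right) \left(- \frac{1}{173}\right) 59910 - 37091 = \frac{9985}{5017} - 37091 = - \frac{186075562}{5017}$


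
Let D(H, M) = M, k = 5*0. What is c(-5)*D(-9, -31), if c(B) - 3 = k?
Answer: -93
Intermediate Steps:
k = 0
c(B) = 3 (c(B) = 3 + 0 = 3)
c(-5)*D(-9, -31) = 3*(-31) = -93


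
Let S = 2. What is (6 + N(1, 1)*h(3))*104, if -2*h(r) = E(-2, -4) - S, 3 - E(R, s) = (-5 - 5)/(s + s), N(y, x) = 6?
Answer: 702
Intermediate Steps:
E(R, s) = 3 + 5/s (E(R, s) = 3 - (-5 - 5)/(s + s) = 3 - (-10)/(2*s) = 3 - (-10)*1/(2*s) = 3 - (-5)/s = 3 + 5/s)
h(r) = 1/8 (h(r) = -((3 + 5/(-4)) - 1*2)/2 = -((3 + 5*(-1/4)) - 2)/2 = -((3 - 5/4) - 2)/2 = -(7/4 - 2)/2 = -1/2*(-1/4) = 1/8)
(6 + N(1, 1)*h(3))*104 = (6 + 6*(1/8))*104 = (6 + 3/4)*104 = (27/4)*104 = 702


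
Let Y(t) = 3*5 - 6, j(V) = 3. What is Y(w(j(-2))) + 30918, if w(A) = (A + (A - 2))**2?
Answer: 30927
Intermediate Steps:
w(A) = (-2 + 2*A)**2 (w(A) = (A + (-2 + A))**2 = (-2 + 2*A)**2)
Y(t) = 9 (Y(t) = 15 - 6 = 9)
Y(w(j(-2))) + 30918 = 9 + 30918 = 30927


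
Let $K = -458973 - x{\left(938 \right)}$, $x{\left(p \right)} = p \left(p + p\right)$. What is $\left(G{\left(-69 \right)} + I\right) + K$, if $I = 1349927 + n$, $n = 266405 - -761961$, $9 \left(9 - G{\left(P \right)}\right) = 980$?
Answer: $\frac{1435789}{9} \approx 1.5953 \cdot 10^{5}$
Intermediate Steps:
$G{\left(P \right)} = - \frac{899}{9}$ ($G{\left(P \right)} = 9 - \frac{980}{9} = - \frac{899}{9}$)
$n = 1028366$ ($n = 266405 + 761961 = 1028366$)
$x{\left(p \right)} = 2 p^{2}$ ($x{\left(p \right)} = p 2 p = 2 p^{2}$)
$K = -2218661$ ($K = -458973 - 2 \cdot 938^{2} = -458973 - 2 \cdot 879844 = -458973 - 1759688 = -2218661$)
$I = 2378293$ ($I = 1349927 + 1028366 = 2378293$)
$\left(G{\left(-69 \right)} + I\right) + K = \left(- \frac{899}{9} + 2378293\right) - 2218661 = \frac{21403738}{9} - 2218661 = \frac{1435789}{9}$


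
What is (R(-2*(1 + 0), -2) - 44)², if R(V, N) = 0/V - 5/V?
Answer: 6889/4 ≈ 1722.3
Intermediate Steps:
R(V, N) = -5/V (R(V, N) = 0 - 5/V = -5/V)
(R(-2*(1 + 0), -2) - 44)² = (-5*(-1/(2*(1 + 0))) - 44)² = (-5/((-2*1)) - 44)² = (-5/(-2) - 44)² = (-5*(-½) - 44)² = (5/2 - 44)² = (-83/2)² = 6889/4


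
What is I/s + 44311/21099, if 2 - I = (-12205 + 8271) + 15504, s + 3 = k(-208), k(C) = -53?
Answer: 30819331/147693 ≈ 208.67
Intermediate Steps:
s = -56 (s = -3 - 53 = -56)
I = -11568 (I = 2 - ((-12205 + 8271) + 15504) = 2 - (-3934 + 15504) = 2 - 1*11570 = 2 - 11570 = -11568)
I/s + 44311/21099 = -11568/(-56) + 44311/21099 = -11568*(-1/56) + 44311*(1/21099) = 1446/7 + 44311/21099 = 30819331/147693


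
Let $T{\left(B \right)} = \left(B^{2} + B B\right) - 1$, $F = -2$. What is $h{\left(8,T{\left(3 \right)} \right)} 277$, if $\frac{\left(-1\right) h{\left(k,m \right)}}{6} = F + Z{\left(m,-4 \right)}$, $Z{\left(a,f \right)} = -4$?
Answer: $9972$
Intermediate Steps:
$T{\left(B \right)} = -1 + 2 B^{2}$ ($T{\left(B \right)} = \left(B^{2} + B^{2}\right) - 1 = 2 B^{2} - 1 = -1 + 2 B^{2}$)
$h{\left(k,m \right)} = 36$ ($h{\left(k,m \right)} = - 6 \left(-2 - 4\right) = \left(-6\right) \left(-6\right) = 36$)
$h{\left(8,T{\left(3 \right)} \right)} 277 = 36 \cdot 277 = 9972$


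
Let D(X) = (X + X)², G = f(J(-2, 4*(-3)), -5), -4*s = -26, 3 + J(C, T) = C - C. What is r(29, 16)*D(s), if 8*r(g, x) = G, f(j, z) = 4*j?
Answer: -507/2 ≈ -253.50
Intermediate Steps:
J(C, T) = -3 (J(C, T) = -3 + (C - C) = -3 + 0 = -3)
s = 13/2 (s = -¼*(-26) = 13/2 ≈ 6.5000)
G = -12 (G = 4*(-3) = -12)
D(X) = 4*X² (D(X) = (2*X)² = 4*X²)
r(g, x) = -3/2 (r(g, x) = (⅛)*(-12) = -3/2)
r(29, 16)*D(s) = -6*(13/2)² = -6*169/4 = -3/2*169 = -507/2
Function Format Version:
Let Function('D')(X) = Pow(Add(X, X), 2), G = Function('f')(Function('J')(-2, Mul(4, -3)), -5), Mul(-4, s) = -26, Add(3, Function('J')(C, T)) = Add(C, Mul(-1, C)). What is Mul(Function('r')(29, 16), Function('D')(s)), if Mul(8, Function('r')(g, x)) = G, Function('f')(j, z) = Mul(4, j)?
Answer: Rational(-507, 2) ≈ -253.50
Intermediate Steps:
Function('J')(C, T) = -3 (Function('J')(C, T) = Add(-3, Add(C, Mul(-1, C))) = Add(-3, 0) = -3)
s = Rational(13, 2) (s = Mul(Rational(-1, 4), -26) = Rational(13, 2) ≈ 6.5000)
G = -12 (G = Mul(4, -3) = -12)
Function('D')(X) = Mul(4, Pow(X, 2)) (Function('D')(X) = Pow(Mul(2, X), 2) = Mul(4, Pow(X, 2)))
Function('r')(g, x) = Rational(-3, 2) (Function('r')(g, x) = Mul(Rational(1, 8), -12) = Rational(-3, 2))
Mul(Function('r')(29, 16), Function('D')(s)) = Mul(Rational(-3, 2), Mul(4, Pow(Rational(13, 2), 2))) = Mul(Rational(-3, 2), Mul(4, Rational(169, 4))) = Mul(Rational(-3, 2), 169) = Rational(-507, 2)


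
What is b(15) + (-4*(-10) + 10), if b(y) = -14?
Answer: 36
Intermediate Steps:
b(15) + (-4*(-10) + 10) = -14 + (-4*(-10) + 10) = -14 + (40 + 10) = -14 + 50 = 36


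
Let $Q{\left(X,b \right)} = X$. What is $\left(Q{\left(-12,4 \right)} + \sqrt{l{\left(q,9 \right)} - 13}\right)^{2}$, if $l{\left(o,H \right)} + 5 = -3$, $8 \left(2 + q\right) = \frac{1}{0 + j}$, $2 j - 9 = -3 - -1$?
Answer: $\left(12 - i \sqrt{21}\right)^{2} \approx 123.0 - 109.98 i$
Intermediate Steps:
$j = \frac{7}{2}$ ($j = \frac{9}{2} + \frac{-3 - -1}{2} = \frac{9}{2} + \frac{-3 + 1}{2} = \frac{9}{2} + \frac{1}{2} \left(-2\right) = \frac{9}{2} - 1 = \frac{7}{2} \approx 3.5$)
$q = - \frac{55}{28}$ ($q = -2 + \frac{1}{8 \left(0 + \frac{7}{2}\right)} = -2 + \frac{1}{8 \cdot \frac{7}{2}} = -2 + \frac{1}{8} \cdot \frac{2}{7} = -2 + \frac{1}{28} = - \frac{55}{28} \approx -1.9643$)
$l{\left(o,H \right)} = -8$ ($l{\left(o,H \right)} = -5 - 3 = -8$)
$\left(Q{\left(-12,4 \right)} + \sqrt{l{\left(q,9 \right)} - 13}\right)^{2} = \left(-12 + \sqrt{-8 - 13}\right)^{2} = \left(-12 + \sqrt{-21}\right)^{2} = \left(-12 + i \sqrt{21}\right)^{2}$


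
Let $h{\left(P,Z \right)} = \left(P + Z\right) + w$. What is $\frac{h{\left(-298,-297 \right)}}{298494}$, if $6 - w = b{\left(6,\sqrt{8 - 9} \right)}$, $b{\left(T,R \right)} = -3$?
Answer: $- \frac{293}{149247} \approx -0.0019632$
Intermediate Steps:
$w = 9$ ($w = 6 - -3 = 6 + 3 = 9$)
$h{\left(P,Z \right)} = 9 + P + Z$ ($h{\left(P,Z \right)} = \left(P + Z\right) + 9 = 9 + P + Z$)
$\frac{h{\left(-298,-297 \right)}}{298494} = \frac{9 - 298 - 297}{298494} = \left(-586\right) \frac{1}{298494} = - \frac{293}{149247}$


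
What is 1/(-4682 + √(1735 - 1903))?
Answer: -2341/10960646 - I*√42/10960646 ≈ -0.00021358 - 5.9127e-7*I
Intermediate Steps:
1/(-4682 + √(1735 - 1903)) = 1/(-4682 + √(-168)) = 1/(-4682 + 2*I*√42)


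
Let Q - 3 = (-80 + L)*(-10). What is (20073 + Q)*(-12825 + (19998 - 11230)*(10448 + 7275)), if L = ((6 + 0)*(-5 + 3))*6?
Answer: 3355639152644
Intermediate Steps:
L = -72 (L = (6*(-2))*6 = -12*6 = -72)
Q = 1523 (Q = 3 + (-80 - 72)*(-10) = 3 - 152*(-10) = 3 + 1520 = 1523)
(20073 + Q)*(-12825 + (19998 - 11230)*(10448 + 7275)) = (20073 + 1523)*(-12825 + (19998 - 11230)*(10448 + 7275)) = 21596*(-12825 + 8768*17723) = 21596*(-12825 + 155395264) = 21596*155382439 = 3355639152644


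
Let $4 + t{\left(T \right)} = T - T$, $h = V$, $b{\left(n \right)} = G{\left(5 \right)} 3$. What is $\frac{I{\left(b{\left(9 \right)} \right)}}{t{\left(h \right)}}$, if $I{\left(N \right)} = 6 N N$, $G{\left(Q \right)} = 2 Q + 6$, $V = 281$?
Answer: $-3456$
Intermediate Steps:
$G{\left(Q \right)} = 6 + 2 Q$
$b{\left(n \right)} = 48$ ($b{\left(n \right)} = \left(6 + 2 \cdot 5\right) 3 = \left(6 + 10\right) 3 = 16 \cdot 3 = 48$)
$h = 281$
$t{\left(T \right)} = -4$ ($t{\left(T \right)} = -4 + \left(T - T\right) = -4 + 0 = -4$)
$I{\left(N \right)} = 6 N^{2}$
$\frac{I{\left(b{\left(9 \right)} \right)}}{t{\left(h \right)}} = \frac{6 \cdot 48^{2}}{-4} = 6 \cdot 2304 \left(- \frac{1}{4}\right) = 13824 \left(- \frac{1}{4}\right) = -3456$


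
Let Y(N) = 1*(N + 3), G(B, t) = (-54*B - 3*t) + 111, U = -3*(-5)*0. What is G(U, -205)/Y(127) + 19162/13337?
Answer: 6086861/866905 ≈ 7.0214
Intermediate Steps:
U = 0 (U = 15*0 = 0)
G(B, t) = 111 - 54*B - 3*t
Y(N) = 3 + N (Y(N) = 1*(3 + N) = 3 + N)
G(U, -205)/Y(127) + 19162/13337 = (111 - 54*0 - 3*(-205))/(3 + 127) + 19162/13337 = (111 + 0 + 615)/130 + 19162*(1/13337) = 726*(1/130) + 19162/13337 = 363/65 + 19162/13337 = 6086861/866905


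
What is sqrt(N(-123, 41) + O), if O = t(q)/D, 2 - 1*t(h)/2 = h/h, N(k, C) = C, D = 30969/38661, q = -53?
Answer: sqrt(515022499)/3441 ≈ 6.5952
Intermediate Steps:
D = 10323/12887 (D = 30969*(1/38661) = 10323/12887 ≈ 0.80104)
t(h) = 2 (t(h) = 4 - 2*h/h = 4 - 2*1 = 4 - 2 = 2)
O = 25774/10323 (O = 2/(10323/12887) = 2*(12887/10323) = 25774/10323 ≈ 2.4968)
sqrt(N(-123, 41) + O) = sqrt(41 + 25774/10323) = sqrt(449017/10323) = sqrt(515022499)/3441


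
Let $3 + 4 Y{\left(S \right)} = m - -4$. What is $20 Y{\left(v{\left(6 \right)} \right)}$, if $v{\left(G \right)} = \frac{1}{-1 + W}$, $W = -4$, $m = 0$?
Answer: $5$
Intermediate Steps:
$v{\left(G \right)} = - \frac{1}{5}$ ($v{\left(G \right)} = \frac{1}{-1 - 4} = \frac{1}{-5} = - \frac{1}{5}$)
$Y{\left(S \right)} = \frac{1}{4}$ ($Y{\left(S \right)} = - \frac{3}{4} + \frac{0 - -4}{4} = - \frac{3}{4} + \frac{0 + 4}{4} = - \frac{3}{4} + \frac{1}{4} \cdot 4 = - \frac{3}{4} + 1 = \frac{1}{4}$)
$20 Y{\left(v{\left(6 \right)} \right)} = 20 \cdot \frac{1}{4} = 5$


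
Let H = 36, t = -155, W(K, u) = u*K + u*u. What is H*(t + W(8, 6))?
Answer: -2556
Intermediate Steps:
W(K, u) = u² + K*u (W(K, u) = K*u + u² = u² + K*u)
H*(t + W(8, 6)) = 36*(-155 + 6*(8 + 6)) = 36*(-155 + 6*14) = 36*(-155 + 84) = 36*(-71) = -2556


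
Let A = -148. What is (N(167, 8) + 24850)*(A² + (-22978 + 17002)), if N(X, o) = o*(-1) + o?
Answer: 395810800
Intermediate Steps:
N(X, o) = 0 (N(X, o) = -o + o = 0)
(N(167, 8) + 24850)*(A² + (-22978 + 17002)) = (0 + 24850)*((-148)² + (-22978 + 17002)) = 24850*(21904 - 5976) = 24850*15928 = 395810800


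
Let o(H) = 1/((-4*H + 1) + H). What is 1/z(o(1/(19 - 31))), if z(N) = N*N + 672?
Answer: 25/16816 ≈ 0.0014867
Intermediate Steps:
o(H) = 1/(1 - 3*H) (o(H) = 1/((1 - 4*H) + H) = 1/(1 - 3*H))
z(N) = 672 + N² (z(N) = N² + 672 = 672 + N²)
1/z(o(1/(19 - 31))) = 1/(672 + (-1/(-1 + 3/(19 - 31)))²) = 1/(672 + (-1/(-1 + 3/(-12)))²) = 1/(672 + (-1/(-1 + 3*(-1/12)))²) = 1/(672 + (-1/(-1 - ¼))²) = 1/(672 + (-1/(-5/4))²) = 1/(672 + (-1*(-⅘))²) = 1/(672 + (⅘)²) = 1/(672 + 16/25) = 1/(16816/25) = 25/16816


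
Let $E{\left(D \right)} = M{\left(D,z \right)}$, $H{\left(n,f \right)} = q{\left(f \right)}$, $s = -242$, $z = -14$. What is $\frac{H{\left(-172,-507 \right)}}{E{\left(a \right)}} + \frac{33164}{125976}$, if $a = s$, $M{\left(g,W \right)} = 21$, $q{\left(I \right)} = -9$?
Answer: $- \frac{36445}{220458} \approx -0.16531$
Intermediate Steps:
$a = -242$
$H{\left(n,f \right)} = -9$
$E{\left(D \right)} = 21$
$\frac{H{\left(-172,-507 \right)}}{E{\left(a \right)}} + \frac{33164}{125976} = - \frac{9}{21} + \frac{33164}{125976} = \left(-9\right) \frac{1}{21} + 33164 \cdot \frac{1}{125976} = - \frac{3}{7} + \frac{8291}{31494} = - \frac{36445}{220458}$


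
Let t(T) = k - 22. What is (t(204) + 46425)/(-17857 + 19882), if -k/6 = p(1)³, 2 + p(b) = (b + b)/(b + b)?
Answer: 46409/2025 ≈ 22.918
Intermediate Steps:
p(b) = -1 (p(b) = -2 + (b + b)/(b + b) = -2 + (2*b)/((2*b)) = -2 + (2*b)*(1/(2*b)) = -2 + 1 = -1)
k = 6 (k = -6*(-1)³ = -6*(-1) = 6)
t(T) = -16 (t(T) = 6 - 22 = -16)
(t(204) + 46425)/(-17857 + 19882) = (-16 + 46425)/(-17857 + 19882) = 46409/2025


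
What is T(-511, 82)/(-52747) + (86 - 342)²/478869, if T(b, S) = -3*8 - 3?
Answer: 3469756855/25258903143 ≈ 0.13737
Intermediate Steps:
T(b, S) = -27 (T(b, S) = -24 - 3 = -27)
T(-511, 82)/(-52747) + (86 - 342)²/478869 = -27/(-52747) + (86 - 342)²/478869 = -27*(-1/52747) + (-256)²*(1/478869) = 27/52747 + 65536*(1/478869) = 27/52747 + 65536/478869 = 3469756855/25258903143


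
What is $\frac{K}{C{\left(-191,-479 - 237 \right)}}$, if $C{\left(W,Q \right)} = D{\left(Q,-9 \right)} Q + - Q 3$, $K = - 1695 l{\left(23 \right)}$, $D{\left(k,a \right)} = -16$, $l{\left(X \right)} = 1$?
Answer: $- \frac{1695}{13604} \approx -0.1246$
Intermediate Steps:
$K = -1695$ ($K = \left(-1695\right) 1 = -1695$)
$C{\left(W,Q \right)} = - 19 Q$ ($C{\left(W,Q \right)} = - 16 Q + - Q 3 = - 16 Q - 3 Q = - 19 Q$)
$\frac{K}{C{\left(-191,-479 - 237 \right)}} = - \frac{1695}{\left(-19\right) \left(-479 - 237\right)} = - \frac{1695}{\left(-19\right) \left(-716\right)} = - \frac{1695}{13604}$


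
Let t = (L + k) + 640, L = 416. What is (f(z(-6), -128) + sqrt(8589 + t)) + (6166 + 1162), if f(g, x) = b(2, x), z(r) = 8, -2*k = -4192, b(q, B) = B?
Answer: 7200 + sqrt(11741) ≈ 7308.4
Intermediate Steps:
k = 2096 (k = -1/2*(-4192) = 2096)
f(g, x) = x
t = 3152 (t = (416 + 2096) + 640 = 2512 + 640 = 3152)
(f(z(-6), -128) + sqrt(8589 + t)) + (6166 + 1162) = (-128 + sqrt(8589 + 3152)) + (6166 + 1162) = (-128 + sqrt(11741)) + 7328 = 7200 + sqrt(11741)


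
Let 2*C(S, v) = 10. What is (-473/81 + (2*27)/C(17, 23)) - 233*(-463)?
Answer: 43693004/405 ≈ 1.0788e+5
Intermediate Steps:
C(S, v) = 5 (C(S, v) = (½)*10 = 5)
(-473/81 + (2*27)/C(17, 23)) - 233*(-463) = (-473/81 + (2*27)/5) - 233*(-463) = (-473*1/81 + 54*(⅕)) + 107879 = (-473/81 + 54/5) + 107879 = 2009/405 + 107879 = 43693004/405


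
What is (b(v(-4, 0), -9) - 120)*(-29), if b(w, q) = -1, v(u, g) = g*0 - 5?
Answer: 3509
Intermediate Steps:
v(u, g) = -5 (v(u, g) = 0 - 5 = -5)
(b(v(-4, 0), -9) - 120)*(-29) = (-1 - 120)*(-29) = -121*(-29) = 3509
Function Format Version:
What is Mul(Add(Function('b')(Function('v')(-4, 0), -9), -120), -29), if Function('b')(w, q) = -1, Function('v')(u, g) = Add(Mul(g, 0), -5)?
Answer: 3509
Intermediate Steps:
Function('v')(u, g) = -5 (Function('v')(u, g) = Add(0, -5) = -5)
Mul(Add(Function('b')(Function('v')(-4, 0), -9), -120), -29) = Mul(Add(-1, -120), -29) = Mul(-121, -29) = 3509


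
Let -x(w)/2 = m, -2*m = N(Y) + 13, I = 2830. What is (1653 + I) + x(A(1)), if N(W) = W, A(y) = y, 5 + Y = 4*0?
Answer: 4491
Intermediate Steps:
Y = -5 (Y = -5 + 4*0 = -5 + 0 = -5)
m = -4 (m = -(-5 + 13)/2 = -½*8 = -4)
x(w) = 8 (x(w) = -2*(-4) = 8)
(1653 + I) + x(A(1)) = (1653 + 2830) + 8 = 4483 + 8 = 4491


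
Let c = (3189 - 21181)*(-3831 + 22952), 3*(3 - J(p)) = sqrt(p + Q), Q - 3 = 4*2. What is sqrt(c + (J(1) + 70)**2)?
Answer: sqrt(-3096177315 - 876*sqrt(3))/3 ≈ 18548.0*I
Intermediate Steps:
Q = 11 (Q = 3 + 4*2 = 3 + 8 = 11)
J(p) = 3 - sqrt(11 + p)/3 (J(p) = 3 - sqrt(p + 11)/3 = 3 - sqrt(11 + p)/3)
c = -344025032 (c = -17992*19121 = -344025032)
sqrt(c + (J(1) + 70)**2) = sqrt(-344025032 + ((3 - sqrt(11 + 1)/3) + 70)**2) = sqrt(-344025032 + ((3 - 2*sqrt(3)/3) + 70)**2) = sqrt(-344025032 + (73 - 2*sqrt(3)/3)**2)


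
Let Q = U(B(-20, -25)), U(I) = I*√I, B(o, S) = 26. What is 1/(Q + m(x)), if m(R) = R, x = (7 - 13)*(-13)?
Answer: -3/442 + √26/442 ≈ 0.0047489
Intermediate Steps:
x = 78 (x = -6*(-13) = 78)
U(I) = I^(3/2)
Q = 26*√26 (Q = 26^(3/2) = 26*√26 ≈ 132.57)
1/(Q + m(x)) = 1/(26*√26 + 78) = 1/(78 + 26*√26)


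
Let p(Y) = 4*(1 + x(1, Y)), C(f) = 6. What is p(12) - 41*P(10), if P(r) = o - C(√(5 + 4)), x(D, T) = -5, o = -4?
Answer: 394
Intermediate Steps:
P(r) = -10 (P(r) = -4 - 1*6 = -4 - 6 = -10)
p(Y) = -16 (p(Y) = 4*(1 - 5) = 4*(-4) = -16)
p(12) - 41*P(10) = -16 - 41*(-10) = -16 + 410 = 394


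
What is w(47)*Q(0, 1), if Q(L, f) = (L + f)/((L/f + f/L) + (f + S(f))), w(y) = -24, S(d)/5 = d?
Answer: 0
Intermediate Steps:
S(d) = 5*d
Q(L, f) = (L + f)/(6*f + L/f + f/L) (Q(L, f) = (L + f)/((L/f + f/L) + (f + 5*f)) = (L + f)/((L/f + f/L) + 6*f) = (L + f)/(6*f + L/f + f/L))
w(47)*Q(0, 1) = -0*(0 + 1)/(0² + 1² + 6*0*1²) = -0/(0 + 1 + 6*0*1) = -0/(0 + 1 + 0) = -0/1 = -0 = -24*0 = 0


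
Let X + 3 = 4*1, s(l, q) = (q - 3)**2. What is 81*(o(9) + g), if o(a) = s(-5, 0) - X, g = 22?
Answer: 2430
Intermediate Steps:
s(l, q) = (-3 + q)**2
X = 1 (X = -3 + 4*1 = -3 + 4 = 1)
o(a) = 8 (o(a) = (-3 + 0)**2 - 1*1 = (-3)**2 - 1 = 9 - 1 = 8)
81*(o(9) + g) = 81*(8 + 22) = 81*30 = 2430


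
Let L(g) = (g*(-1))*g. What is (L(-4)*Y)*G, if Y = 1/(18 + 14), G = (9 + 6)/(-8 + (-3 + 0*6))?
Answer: 15/22 ≈ 0.68182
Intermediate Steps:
G = -15/11 (G = 15/(-8 + (-3 + 0)) = 15/(-8 - 3) = 15/(-11) = 15*(-1/11) = -15/11 ≈ -1.3636)
L(g) = -g² (L(g) = (-g)*g = -g²)
Y = 1/32 ≈ 0.031250
(L(-4)*Y)*G = (-1*(-4)²*(1/32))*(-15/11) = (-1*16*(1/32))*(-15/11) = -16*1/32*(-15/11) = -½*(-15/11) = 15/22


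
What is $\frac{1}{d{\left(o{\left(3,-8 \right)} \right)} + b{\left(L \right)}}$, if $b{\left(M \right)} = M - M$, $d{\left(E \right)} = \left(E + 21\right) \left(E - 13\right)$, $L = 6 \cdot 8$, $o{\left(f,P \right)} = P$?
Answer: $- \frac{1}{273} \approx -0.003663$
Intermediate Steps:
$L = 48$
$d{\left(E \right)} = \left(-13 + E\right) \left(21 + E\right)$ ($d{\left(E \right)} = \left(21 + E\right) \left(-13 + E\right) = \left(-13 + E\right) \left(21 + E\right)$)
$b{\left(M \right)} = 0$
$\frac{1}{d{\left(o{\left(3,-8 \right)} \right)} + b{\left(L \right)}} = \frac{1}{\left(-273 + \left(-8\right)^{2} + 8 \left(-8\right)\right) + 0} = \frac{1}{\left(-273 + 64 - 64\right) + 0} = \frac{1}{-273 + 0} = \frac{1}{-273} = - \frac{1}{273}$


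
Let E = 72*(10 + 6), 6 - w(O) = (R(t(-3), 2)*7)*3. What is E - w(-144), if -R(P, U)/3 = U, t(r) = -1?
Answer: 1020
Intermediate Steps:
R(P, U) = -3*U
w(O) = 132 (w(O) = 6 - -3*2*7*3 = 6 - (-6*7)*3 = 6 - (-42)*3 = 6 - 1*(-126) = 6 + 126 = 132)
E = 1152 (E = 72*16 = 1152)
E - w(-144) = 1152 - 1*132 = 1152 - 132 = 1020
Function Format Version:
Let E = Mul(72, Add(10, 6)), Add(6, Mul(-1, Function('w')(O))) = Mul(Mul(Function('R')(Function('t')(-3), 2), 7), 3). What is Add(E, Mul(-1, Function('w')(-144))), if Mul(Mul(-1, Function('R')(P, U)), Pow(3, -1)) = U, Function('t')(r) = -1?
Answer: 1020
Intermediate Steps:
Function('R')(P, U) = Mul(-3, U)
Function('w')(O) = 132 (Function('w')(O) = Add(6, Mul(-1, Mul(Mul(Mul(-3, 2), 7), 3))) = Add(6, Mul(-1, Mul(Mul(-6, 7), 3))) = Add(6, Mul(-1, Mul(-42, 3))) = Add(6, Mul(-1, -126)) = Add(6, 126) = 132)
E = 1152 (E = Mul(72, 16) = 1152)
Add(E, Mul(-1, Function('w')(-144))) = Add(1152, Mul(-1, 132)) = Add(1152, -132) = 1020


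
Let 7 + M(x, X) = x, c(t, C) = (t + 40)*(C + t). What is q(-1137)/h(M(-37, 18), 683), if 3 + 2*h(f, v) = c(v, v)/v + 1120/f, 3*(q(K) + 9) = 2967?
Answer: 21560/15593 ≈ 1.3827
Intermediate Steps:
q(K) = 980 (q(K) = -9 + (⅓)*2967 = -9 + 989 = 980)
c(t, C) = (40 + t)*(C + t)
M(x, X) = -7 + x
h(f, v) = -3/2 + 560/f + (2*v² + 80*v)/(2*v) (h(f, v) = -3/2 + ((v² + 40*v + 40*v + v*v)/v + 1120/f)/2 = -3/2 + ((v² + 40*v + 40*v + v²)/v + 1120/f)/2 = -3/2 + ((2*v² + 80*v)/v + 1120/f)/2 = -3/2 + (1120/f + (2*v² + 80*v)/v)/2 = -3/2 + (560/f + (2*v² + 80*v)/(2*v)) = -3/2 + 560/f + (2*v² + 80*v)/(2*v))
q(-1137)/h(M(-37, 18), 683) = 980/(77/2 + 683 + 560/(-7 - 37)) = 980/(77/2 + 683 + 560/(-44)) = 980/(77/2 + 683 + 560*(-1/44)) = 980/(77/2 + 683 - 140/11) = 980/(15593/22) = 980*(22/15593) = 21560/15593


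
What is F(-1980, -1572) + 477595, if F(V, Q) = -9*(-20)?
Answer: 477775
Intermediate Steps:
F(V, Q) = 180
F(-1980, -1572) + 477595 = 180 + 477595 = 477775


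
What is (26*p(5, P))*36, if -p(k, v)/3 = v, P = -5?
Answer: 14040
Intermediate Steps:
p(k, v) = -3*v
(26*p(5, P))*36 = (26*(-3*(-5)))*36 = (26*15)*36 = 390*36 = 14040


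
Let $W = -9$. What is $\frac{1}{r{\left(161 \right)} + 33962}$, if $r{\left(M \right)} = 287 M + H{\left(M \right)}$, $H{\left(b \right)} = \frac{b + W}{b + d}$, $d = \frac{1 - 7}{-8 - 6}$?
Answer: $\frac{565}{45296017} \approx 1.2474 \cdot 10^{-5}$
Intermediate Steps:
$d = \frac{3}{7}$ ($d = - \frac{6}{-14} = \left(-6\right) \left(- \frac{1}{14}\right) = \frac{3}{7} \approx 0.42857$)
$H{\left(b \right)} = \frac{-9 + b}{\frac{3}{7} + b}$ ($H{\left(b \right)} = \frac{b - 9}{b + \frac{3}{7}} = \frac{-9 + b}{\frac{3}{7} + b}$)
$r{\left(M \right)} = 287 M + \frac{7 \left(-9 + M\right)}{3 + 7 M}$
$\frac{1}{r{\left(161 \right)} + 33962} = \frac{1}{\frac{7 \left(-9 + 124 \cdot 161 + 287 \cdot 161^{2}\right)}{3 + 7 \cdot 161} + 33962} = \frac{1}{\frac{7 \left(-9 + 19964 + 287 \cdot 25921\right)}{3 + 1127} + 33962} = \frac{1}{\frac{7 \left(-9 + 19964 + 7439327\right)}{1130} + 33962} = \frac{1}{7 \cdot \frac{1}{1130} \cdot 7459282 + 33962} = \frac{1}{\frac{26107487}{565} + 33962} = \frac{1}{\frac{45296017}{565}} = \frac{565}{45296017}$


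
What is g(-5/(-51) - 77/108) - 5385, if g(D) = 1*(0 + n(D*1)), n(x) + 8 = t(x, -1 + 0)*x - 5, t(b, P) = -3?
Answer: -3302447/612 ≈ -5396.2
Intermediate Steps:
n(x) = -13 - 3*x (n(x) = -8 + (-3*x - 5) = -8 + (-5 - 3*x) = -13 - 3*x)
g(D) = -13 - 3*D (g(D) = 1*(0 + (-13 - 3*D)) = 1*(-13 - 3*D) = -13 - 3*D)
g(-5/(-51) - 77/108) - 5385 = (-13 - 3*(-5/(-51) - 77/108)) - 5385 = (-13 - 3*(-5*(-1/51) - 77*1/108)) - 5385 = (-13 - 3*(5/51 - 77/108)) - 5385 = (-13 - 3*(-1129/1836)) - 5385 = (-13 + 1129/612) - 5385 = -6827/612 - 5385 = -3302447/612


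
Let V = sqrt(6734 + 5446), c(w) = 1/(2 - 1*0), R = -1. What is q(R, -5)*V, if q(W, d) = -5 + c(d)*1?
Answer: -9*sqrt(3045) ≈ -496.63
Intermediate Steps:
c(w) = 1/2 (c(w) = 1/(2 + 0) = 1/2)
V = 2*sqrt(3045) (V = sqrt(12180) = 2*sqrt(3045) ≈ 110.36)
q(W, d) = -9/2 (q(W, d) = -5 + (1/2)*1 = -5 + 1/2 = -9/2)
q(R, -5)*V = -9*sqrt(3045)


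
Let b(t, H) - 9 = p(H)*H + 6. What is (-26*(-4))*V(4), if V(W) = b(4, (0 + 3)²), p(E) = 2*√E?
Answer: 7176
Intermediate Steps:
b(t, H) = 15 + 2*H^(3/2) (b(t, H) = 9 + ((2*√H)*H + 6) = 9 + (2*H^(3/2) + 6) = 9 + (6 + 2*H^(3/2)) = 15 + 2*H^(3/2))
V(W) = 69 (V(W) = 15 + 2*((0 + 3)²)^(3/2) = 15 + 2*(3²)^(3/2) = 15 + 2*9^(3/2) = 15 + 2*27 = 15 + 54 = 69)
(-26*(-4))*V(4) = -26*(-4)*69 = 104*69 = 7176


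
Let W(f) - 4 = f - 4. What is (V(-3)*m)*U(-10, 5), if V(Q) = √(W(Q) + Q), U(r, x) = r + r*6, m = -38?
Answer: 2660*I*√6 ≈ 6515.6*I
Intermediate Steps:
W(f) = f (W(f) = 4 + (f - 4) = 4 + (-4 + f) = f)
U(r, x) = 7*r (U(r, x) = r + 6*r = 7*r)
V(Q) = √2*√Q (V(Q) = √(Q + Q) = √(2*Q) = √2*√Q)
(V(-3)*m)*U(-10, 5) = ((√2*√(-3))*(-38))*(7*(-10)) = ((√2*(I*√3))*(-38))*(-70) = ((I*√6)*(-38))*(-70) = -38*I*√6*(-70) = 2660*I*√6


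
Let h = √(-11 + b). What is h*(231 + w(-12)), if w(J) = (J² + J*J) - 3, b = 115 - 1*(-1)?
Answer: 516*√105 ≈ 5287.4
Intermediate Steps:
b = 116 (b = 115 + 1 = 116)
h = √105 (h = √(-11 + 116) = √105 ≈ 10.247)
w(J) = -3 + 2*J² (w(J) = (J² + J²) - 3 = 2*J² - 3 = -3 + 2*J²)
h*(231 + w(-12)) = √105*(231 + (-3 + 2*(-12)²)) = √105*(231 + (-3 + 2*144)) = √105*(231 + (-3 + 288)) = √105*(231 + 285) = √105*516 = 516*√105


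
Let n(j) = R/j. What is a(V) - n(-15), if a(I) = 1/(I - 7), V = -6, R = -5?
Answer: -16/39 ≈ -0.41026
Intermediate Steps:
n(j) = -5/j
a(I) = 1/(-7 + I)
a(V) - n(-15) = 1/(-7 - 6) - (-5)/(-15) = 1/(-13) - (-5)*(-1)/15 = -1/13 - 1*⅓ = -1/13 - ⅓ = -16/39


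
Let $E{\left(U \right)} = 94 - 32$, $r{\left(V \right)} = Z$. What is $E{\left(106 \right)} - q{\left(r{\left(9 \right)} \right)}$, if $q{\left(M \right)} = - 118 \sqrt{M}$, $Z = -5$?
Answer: $62 + 118 i \sqrt{5} \approx 62.0 + 263.86 i$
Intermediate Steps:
$r{\left(V \right)} = -5$
$E{\left(U \right)} = 62$ ($E{\left(U \right)} = 94 - 32 = 62$)
$E{\left(106 \right)} - q{\left(r{\left(9 \right)} \right)} = 62 - - 118 \sqrt{-5} = 62 - - 118 i \sqrt{5} = 62 + 118 i \sqrt{5}$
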